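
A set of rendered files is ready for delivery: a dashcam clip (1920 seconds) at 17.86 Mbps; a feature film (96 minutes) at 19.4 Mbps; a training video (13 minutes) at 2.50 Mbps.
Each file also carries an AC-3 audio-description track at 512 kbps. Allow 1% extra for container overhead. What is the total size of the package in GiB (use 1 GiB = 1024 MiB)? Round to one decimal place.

Audio: 512 kbps = 0.512 Mbps.
dashcam clip: 18.372 Mbps × 1920 s × 1.01 = 35627.0 Mb
feature film: 19.912 Mbps × 5760 s × 1.01 = 115840.1 Mb
training video: 3.012 Mbps × 780 s × 1.01 = 2372.9 Mb
Total: 153839.9 Mb = 19230.0 MB.
= 17.91 GiB.

17.9 GiB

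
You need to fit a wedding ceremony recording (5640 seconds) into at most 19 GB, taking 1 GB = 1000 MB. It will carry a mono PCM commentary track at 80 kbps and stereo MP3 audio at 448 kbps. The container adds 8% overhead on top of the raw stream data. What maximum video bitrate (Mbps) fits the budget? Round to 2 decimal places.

24.43 Mbps

Budget: 19 GB = 152000.0 Mb.
Stream payload after overhead: 152000.0 / 1.08 = 140740.7 Mb.
Total bitrate budget: 140740.7 Mb / 5640 s = 24.954 Mbps.
Audio total: 80 + 448 = 528 kbps = 0.528 Mbps.
Video: 24.954 − 0.528 = 24.426 Mbps.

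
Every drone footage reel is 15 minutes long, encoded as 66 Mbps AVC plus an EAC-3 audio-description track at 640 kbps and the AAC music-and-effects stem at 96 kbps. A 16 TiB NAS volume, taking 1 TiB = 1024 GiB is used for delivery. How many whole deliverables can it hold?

2343

15 min = 900 s
Audio total: 640 + 96 = 736 kbps = 0.736 Mbps.
Total bitrate: 66.736 Mbps.
Per item: 66.736 Mbps × 900 s = 60,062 Mb = 7,508 MB.
Capacity: 16 TiB = 140,737,488 Mb; 2343.19 items → 2343 complete.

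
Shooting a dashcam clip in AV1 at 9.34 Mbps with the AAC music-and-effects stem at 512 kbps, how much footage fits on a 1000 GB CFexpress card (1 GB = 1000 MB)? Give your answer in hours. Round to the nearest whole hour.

226 hours

Audio: 512 kbps = 0.512 Mbps.
Total bitrate: 9.34 + 0.512 = 9.852 Mbps.
Capacity: 1000 GB = 8,000,000 Mb.
Recording time: 8,000,000 / 9.852 = 812,018 s ≈ 226 hours.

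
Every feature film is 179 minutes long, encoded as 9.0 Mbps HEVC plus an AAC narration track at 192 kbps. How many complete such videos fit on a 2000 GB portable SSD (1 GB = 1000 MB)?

179 min = 10740 s
Audio: 192 kbps = 0.192 Mbps.
Total bitrate: 9.192 Mbps.
Per item: 9.192 Mbps × 10740 s = 98,722 Mb = 12,340 MB.
Capacity: 2000 GB = 16,000,000 Mb; 162.07 items → 162 complete.

162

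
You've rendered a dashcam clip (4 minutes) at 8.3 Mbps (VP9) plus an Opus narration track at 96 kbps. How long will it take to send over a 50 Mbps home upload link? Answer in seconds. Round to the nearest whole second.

4 min = 240 s
Audio: 96 kbps = 0.096 Mbps.
Total bitrate: 8.396 Mbps.
File: 8.396 Mbps × 240 s = 2015.0 Mb.
At 50 Mbps: 2015.0 / 50 = 40.3 s ≈ 40.3 seconds.

40 seconds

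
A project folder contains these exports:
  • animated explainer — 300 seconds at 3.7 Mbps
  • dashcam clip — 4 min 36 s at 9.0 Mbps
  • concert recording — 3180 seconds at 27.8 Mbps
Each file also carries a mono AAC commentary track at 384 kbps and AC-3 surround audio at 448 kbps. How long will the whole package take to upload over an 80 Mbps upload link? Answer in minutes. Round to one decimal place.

Audio total: 384 + 448 = 832 kbps = 0.832 Mbps.
animated explainer: 4.532 Mbps × 300 s = 1359.6 Mb
dashcam clip: 9.832 Mbps × 276 s = 2713.6 Mb
concert recording: 28.632 Mbps × 3180 s = 91049.8 Mb
Total: 95123.0 Mb = 11890.4 MB.
At 80 Mbps: 95123.0 / 80 = 1189 s ≈ 19.8 minutes.

19.8 minutes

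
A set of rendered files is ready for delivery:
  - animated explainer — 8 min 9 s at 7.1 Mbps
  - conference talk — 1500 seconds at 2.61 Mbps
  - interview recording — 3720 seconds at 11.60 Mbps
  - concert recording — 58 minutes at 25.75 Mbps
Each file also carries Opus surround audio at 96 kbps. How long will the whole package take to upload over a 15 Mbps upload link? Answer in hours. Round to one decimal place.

2.6 hours

Audio: 96 kbps = 0.096 Mbps.
animated explainer: 7.196 Mbps × 489 s = 3518.8 Mb
conference talk: 2.706 Mbps × 1500 s = 4059.0 Mb
interview recording: 11.696 Mbps × 3720 s = 43509.1 Mb
concert recording: 25.846 Mbps × 3480 s = 89944.1 Mb
Total: 141031.0 Mb = 17628.9 MB.
At 15 Mbps: 141031.0 / 15 = 9402 s ≈ 2.61 hours.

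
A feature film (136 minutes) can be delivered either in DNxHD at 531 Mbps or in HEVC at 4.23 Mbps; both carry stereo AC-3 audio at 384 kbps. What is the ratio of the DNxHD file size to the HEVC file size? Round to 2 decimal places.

115.17

136 min = 8160 s
Audio: 384 kbps = 0.384 Mbps.
DNxHD: 531.384 Mbps × 8160 s = 4336093.4 Mb = 542.012 GB.
HEVC: 4.614 Mbps × 8160 s = 37650.2 Mb = 4.706 GB.
Ratio: 542.012 / 4.706 = 115.168.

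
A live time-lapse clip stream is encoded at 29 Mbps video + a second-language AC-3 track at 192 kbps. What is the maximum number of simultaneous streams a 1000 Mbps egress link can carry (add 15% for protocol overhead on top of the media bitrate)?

Audio: 192 kbps = 0.192 Mbps.
Per-viewer media rate: 29.192 Mbps.
On the wire with 15% overhead: 33.571 Mbps.
1000 Mbps = 1,000 Mbps; 1,000 / 33.571 = 29.79 → 29 viewers.

29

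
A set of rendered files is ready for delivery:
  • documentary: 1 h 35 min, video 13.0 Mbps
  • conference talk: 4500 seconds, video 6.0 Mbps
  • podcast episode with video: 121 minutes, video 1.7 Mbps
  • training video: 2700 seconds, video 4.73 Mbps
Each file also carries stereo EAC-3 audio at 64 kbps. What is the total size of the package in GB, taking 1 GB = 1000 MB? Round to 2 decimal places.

Audio: 64 kbps = 0.064 Mbps.
documentary: 13.064 Mbps × 5700 s = 74464.8 Mb
conference talk: 6.064 Mbps × 4500 s = 27288.0 Mb
podcast episode with video: 1.764 Mbps × 7260 s = 12806.6 Mb
training video: 4.794 Mbps × 2700 s = 12943.8 Mb
Total: 127503.2 Mb = 15937.9 MB.
= 15.94 GB.

15.94 GB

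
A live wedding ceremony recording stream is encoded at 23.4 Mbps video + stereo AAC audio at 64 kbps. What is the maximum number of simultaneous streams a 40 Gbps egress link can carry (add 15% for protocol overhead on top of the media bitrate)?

Audio: 64 kbps = 0.064 Mbps.
Per-viewer media rate: 23.464 Mbps.
On the wire with 15% overhead: 26.984 Mbps.
40 Gbps = 40,000 Mbps; 40,000 / 26.984 = 1482.38 → 1482 viewers.

1482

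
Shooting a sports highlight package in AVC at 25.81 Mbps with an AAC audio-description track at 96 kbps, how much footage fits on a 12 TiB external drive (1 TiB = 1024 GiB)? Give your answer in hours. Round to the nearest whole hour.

1132 hours

Audio: 96 kbps = 0.096 Mbps.
Total bitrate: 25.81 + 0.096 = 25.906 Mbps.
Capacity: 12 TiB = 105,553,116 Mb.
Recording time: 105,553,116 / 25.906 = 4,074,466 s ≈ 1,132 hours.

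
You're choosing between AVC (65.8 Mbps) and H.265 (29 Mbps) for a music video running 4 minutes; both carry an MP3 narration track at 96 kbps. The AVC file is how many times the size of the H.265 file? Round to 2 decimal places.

4 min = 240 s
Audio: 96 kbps = 0.096 Mbps.
AVC: 65.896 Mbps × 240 s = 15815.0 Mb = 1.841 GiB.
H.265: 29.096 Mbps × 240 s = 6983.0 Mb = 0.813 GiB.
Ratio: 1.841 / 0.813 = 2.265.

2.26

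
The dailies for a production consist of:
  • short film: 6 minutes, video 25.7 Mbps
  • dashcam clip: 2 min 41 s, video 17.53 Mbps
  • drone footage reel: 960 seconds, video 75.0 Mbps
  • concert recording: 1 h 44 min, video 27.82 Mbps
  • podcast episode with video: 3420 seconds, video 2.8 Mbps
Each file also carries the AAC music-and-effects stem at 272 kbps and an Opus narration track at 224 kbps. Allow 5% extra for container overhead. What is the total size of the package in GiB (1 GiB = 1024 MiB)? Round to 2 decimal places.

Audio total: 272 + 224 = 496 kbps = 0.496 Mbps.
short film: 26.196 Mbps × 360 s × 1.05 = 9902.1 Mb
dashcam clip: 18.026 Mbps × 161 s × 1.05 = 3047.3 Mb
drone footage reel: 75.496 Mbps × 960 s × 1.05 = 76100.0 Mb
concert recording: 28.316 Mbps × 6240 s × 1.05 = 185526.4 Mb
podcast episode with video: 3.296 Mbps × 3420 s × 1.05 = 11835.9 Mb
Total: 286411.7 Mb = 35801.5 MB.
= 33.34 GiB.

33.34 GiB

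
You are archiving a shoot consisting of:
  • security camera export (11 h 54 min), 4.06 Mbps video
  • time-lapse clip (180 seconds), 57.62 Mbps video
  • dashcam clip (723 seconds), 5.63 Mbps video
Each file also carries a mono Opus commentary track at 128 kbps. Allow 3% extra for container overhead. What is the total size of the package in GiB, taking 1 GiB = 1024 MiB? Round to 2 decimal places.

23.26 GiB

Audio: 128 kbps = 0.128 Mbps.
security camera export: 4.188 Mbps × 42840 s × 1.03 = 184796.3 Mb
time-lapse clip: 57.748 Mbps × 180 s × 1.03 = 10706.5 Mb
dashcam clip: 5.758 Mbps × 723 s × 1.03 = 4287.9 Mb
Total: 199790.7 Mb = 24973.8 MB.
= 23.26 GiB.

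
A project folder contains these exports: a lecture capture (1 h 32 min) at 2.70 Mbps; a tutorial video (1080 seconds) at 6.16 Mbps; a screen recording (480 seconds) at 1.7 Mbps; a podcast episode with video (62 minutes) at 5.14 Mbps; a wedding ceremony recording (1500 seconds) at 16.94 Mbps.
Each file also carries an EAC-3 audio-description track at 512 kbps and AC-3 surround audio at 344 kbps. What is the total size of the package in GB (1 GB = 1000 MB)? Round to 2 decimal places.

9.68 GB

Audio total: 512 + 344 = 856 kbps = 0.856 Mbps.
lecture capture: 3.556 Mbps × 5520 s = 19629.1 Mb
tutorial video: 7.016 Mbps × 1080 s = 7577.3 Mb
screen recording: 2.556 Mbps × 480 s = 1226.9 Mb
podcast episode with video: 5.996 Mbps × 3720 s = 22305.1 Mb
wedding ceremony recording: 17.796 Mbps × 1500 s = 26694.0 Mb
Total: 77432.4 Mb = 9679.0 MB.
= 9.679 GB.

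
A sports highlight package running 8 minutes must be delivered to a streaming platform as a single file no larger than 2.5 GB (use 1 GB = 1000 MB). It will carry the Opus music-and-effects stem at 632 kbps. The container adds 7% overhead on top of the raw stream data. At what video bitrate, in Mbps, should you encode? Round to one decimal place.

Budget: 2.5 GB = 20000.0 Mb.
Stream payload after overhead: 20000.0 / 1.07 = 18691.6 Mb.
8 min = 480 s
Total bitrate budget: 18691.6 Mb / 480 s = 38.941 Mbps.
Audio: 632 kbps = 0.632 Mbps.
Video: 38.941 − 0.632 = 38.309 Mbps.

38.3 Mbps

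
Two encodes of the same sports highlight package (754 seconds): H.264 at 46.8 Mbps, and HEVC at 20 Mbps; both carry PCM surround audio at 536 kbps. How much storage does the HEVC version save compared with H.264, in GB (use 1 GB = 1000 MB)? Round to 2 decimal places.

2.53 GB

Audio: 536 kbps = 0.536 Mbps.
H.264: 47.336 Mbps × 754 s = 35691.3 Mb = 4.461 GB.
HEVC: 20.536 Mbps × 754 s = 15484.1 Mb = 1.936 GB.
Saving: 4.461 − 1.936 = 2.526 GB.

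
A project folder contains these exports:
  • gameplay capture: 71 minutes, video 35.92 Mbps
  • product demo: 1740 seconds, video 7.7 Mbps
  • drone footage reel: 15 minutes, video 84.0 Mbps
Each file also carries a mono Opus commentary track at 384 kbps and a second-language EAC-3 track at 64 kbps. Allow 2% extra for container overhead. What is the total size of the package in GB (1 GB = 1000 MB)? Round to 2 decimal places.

Audio total: 384 + 64 = 448 kbps = 0.448 Mbps.
gameplay capture: 36.368 Mbps × 4260 s × 1.02 = 158026.2 Mb
product demo: 8.148 Mbps × 1740 s × 1.02 = 14461.1 Mb
drone footage reel: 84.448 Mbps × 900 s × 1.02 = 77523.3 Mb
Total: 250010.6 Mb = 31251.3 MB.
= 31.25 GB.

31.25 GB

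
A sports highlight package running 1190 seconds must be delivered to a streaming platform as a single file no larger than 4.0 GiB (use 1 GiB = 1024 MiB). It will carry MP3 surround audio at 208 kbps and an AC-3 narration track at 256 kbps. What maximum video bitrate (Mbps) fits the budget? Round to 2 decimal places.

Budget: 4.0 GiB = 34359.7 Mb.
Total bitrate budget: 34359.7 Mb / 1190 s = 28.874 Mbps.
Audio total: 208 + 256 = 464 kbps = 0.464 Mbps.
Video: 28.874 − 0.464 = 28.410 Mbps.

28.41 Mbps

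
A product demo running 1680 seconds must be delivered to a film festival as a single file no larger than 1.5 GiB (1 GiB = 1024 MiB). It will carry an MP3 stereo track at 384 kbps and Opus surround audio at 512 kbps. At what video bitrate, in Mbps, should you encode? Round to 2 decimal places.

6.77 Mbps

Budget: 1.5 GiB = 12884.9 Mb.
Total bitrate budget: 12884.9 Mb / 1680 s = 7.670 Mbps.
Audio total: 384 + 512 = 896 kbps = 0.896 Mbps.
Video: 7.670 − 0.896 = 6.774 Mbps.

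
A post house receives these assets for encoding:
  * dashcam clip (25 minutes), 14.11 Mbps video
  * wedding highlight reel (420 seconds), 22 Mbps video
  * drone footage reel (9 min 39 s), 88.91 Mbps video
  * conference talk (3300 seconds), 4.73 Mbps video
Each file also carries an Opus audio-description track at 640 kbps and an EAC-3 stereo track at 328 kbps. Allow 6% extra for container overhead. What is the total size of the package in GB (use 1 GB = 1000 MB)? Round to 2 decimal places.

13.66 GB

Audio total: 640 + 328 = 968 kbps = 0.968 Mbps.
dashcam clip: 15.078 Mbps × 1500 s × 1.06 = 23974.0 Mb
wedding highlight reel: 22.968 Mbps × 420 s × 1.06 = 10225.4 Mb
drone footage reel: 89.878 Mbps × 579 s × 1.06 = 55161.7 Mb
conference talk: 5.698 Mbps × 3300 s × 1.06 = 19931.6 Mb
Total: 109292.7 Mb = 13661.6 MB.
= 13.66 GB.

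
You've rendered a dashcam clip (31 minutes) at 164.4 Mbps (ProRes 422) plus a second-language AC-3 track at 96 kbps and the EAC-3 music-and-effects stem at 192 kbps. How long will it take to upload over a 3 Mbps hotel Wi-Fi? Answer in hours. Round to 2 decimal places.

31 min = 1860 s
Audio total: 96 + 192 = 288 kbps = 0.288 Mbps.
Total bitrate: 164.688 Mbps.
File: 164.688 Mbps × 1860 s = 306319.7 Mb.
At 3 Mbps: 306319.7 / 3 = 102106.6 s ≈ 28.4 hours.

28.36 hours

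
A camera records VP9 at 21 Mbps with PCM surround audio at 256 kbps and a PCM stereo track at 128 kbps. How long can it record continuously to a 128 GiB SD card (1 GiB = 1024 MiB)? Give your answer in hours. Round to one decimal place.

Audio total: 256 + 128 = 384 kbps = 0.384 Mbps.
Total bitrate: 21 + 0.384 = 21.384 Mbps.
Capacity: 128 GiB = 1,099,512 Mb.
Recording time: 1,099,512 / 21.384 = 51,417 s ≈ 14.3 hours.

14.3 hours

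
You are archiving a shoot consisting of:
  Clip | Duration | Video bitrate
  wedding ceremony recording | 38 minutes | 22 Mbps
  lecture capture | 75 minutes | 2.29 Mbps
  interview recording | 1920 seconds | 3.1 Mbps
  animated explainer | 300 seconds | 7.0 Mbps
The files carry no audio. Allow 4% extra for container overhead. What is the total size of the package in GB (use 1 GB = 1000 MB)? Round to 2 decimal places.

8.91 GB

wedding ceremony recording: 22.000 Mbps × 2280 s × 1.04 = 52166.4 Mb
lecture capture: 2.290 Mbps × 4500 s × 1.04 = 10717.2 Mb
interview recording: 3.100 Mbps × 1920 s × 1.04 = 6190.1 Mb
animated explainer: 7.000 Mbps × 300 s × 1.04 = 2184.0 Mb
Total: 71257.7 Mb = 8907.2 MB.
= 8.907 GB.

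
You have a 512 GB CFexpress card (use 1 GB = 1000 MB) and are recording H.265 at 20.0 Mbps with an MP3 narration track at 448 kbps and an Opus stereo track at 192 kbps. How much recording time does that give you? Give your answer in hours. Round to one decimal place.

Audio total: 448 + 192 = 640 kbps = 0.640 Mbps.
Total bitrate: 20.0 + 0.640 = 20.640 Mbps.
Capacity: 512 GB = 4,096,000 Mb.
Recording time: 4,096,000 / 20.640 = 198,450 s ≈ 55.1 hours.

55.1 hours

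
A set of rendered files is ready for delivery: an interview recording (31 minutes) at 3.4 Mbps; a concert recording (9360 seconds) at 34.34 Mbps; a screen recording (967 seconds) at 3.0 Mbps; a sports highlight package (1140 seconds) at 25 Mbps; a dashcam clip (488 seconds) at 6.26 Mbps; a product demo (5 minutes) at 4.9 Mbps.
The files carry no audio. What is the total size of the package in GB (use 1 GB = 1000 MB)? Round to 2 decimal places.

45.46 GB

interview recording: 3.400 Mbps × 1860 s = 6324.0 Mb
concert recording: 34.340 Mbps × 9360 s = 321422.4 Mb
screen recording: 3.000 Mbps × 967 s = 2901.0 Mb
sports highlight package: 25.000 Mbps × 1140 s = 28500.0 Mb
dashcam clip: 6.260 Mbps × 488 s = 3054.9 Mb
product demo: 4.900 Mbps × 300 s = 1470.0 Mb
Total: 363672.3 Mb = 45459.0 MB.
= 45.46 GB.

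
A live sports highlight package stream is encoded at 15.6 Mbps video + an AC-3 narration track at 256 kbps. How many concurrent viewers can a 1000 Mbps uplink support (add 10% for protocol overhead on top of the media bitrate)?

57

Audio: 256 kbps = 0.256 Mbps.
Per-viewer media rate: 15.856 Mbps.
On the wire with 10% overhead: 17.442 Mbps.
1000 Mbps = 1,000 Mbps; 1,000 / 17.442 = 57.33 → 57 viewers.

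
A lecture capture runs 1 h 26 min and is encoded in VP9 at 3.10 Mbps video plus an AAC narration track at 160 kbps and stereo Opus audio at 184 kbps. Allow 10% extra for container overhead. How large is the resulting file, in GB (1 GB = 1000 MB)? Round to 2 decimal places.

2.44 GB

1 h 26 min = 86 min = 5160 s
Audio total: 160 + 184 = 344 kbps = 0.344 Mbps.
Total bitrate: 3.10 + 0.344 = 3.444 Mbps.
Stream data: 3.444 Mbps × 5160 s = 17771.0 Mb.
With 10% container overhead: ×1.10.
19,548 Mb ÷ 8 = 2,444 MB → 2.444 GB.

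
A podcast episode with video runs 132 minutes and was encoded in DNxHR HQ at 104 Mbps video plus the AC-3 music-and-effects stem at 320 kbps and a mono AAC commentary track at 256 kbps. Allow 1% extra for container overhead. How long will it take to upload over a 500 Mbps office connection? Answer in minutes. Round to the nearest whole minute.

28 minutes

132 min = 7920 s
Audio total: 320 + 256 = 576 kbps = 0.576 Mbps.
Total bitrate: 104.576 Mbps.
File: 104.576 Mbps × 7920 s = 828241.9 Mb.
With 1% container overhead: ×1.01. → 836524.3 Mb.
At 500 Mbps: 836524.3 / 500 = 1673.0 s ≈ 27.9 minutes.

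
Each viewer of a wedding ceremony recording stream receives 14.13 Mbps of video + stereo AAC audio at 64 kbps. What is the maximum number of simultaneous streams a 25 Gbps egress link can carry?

Audio: 64 kbps = 0.064 Mbps.
Per-viewer media rate: 14.194 Mbps.
25 Gbps = 25,000 Mbps; 25,000 / 14.194 = 1761.31 → 1761 viewers.

1761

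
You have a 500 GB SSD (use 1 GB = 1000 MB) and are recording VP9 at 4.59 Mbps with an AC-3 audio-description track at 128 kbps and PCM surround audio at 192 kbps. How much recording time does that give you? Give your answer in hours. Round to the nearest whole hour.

226 hours

Audio total: 128 + 192 = 320 kbps = 0.320 Mbps.
Total bitrate: 4.59 + 0.320 = 4.910 Mbps.
Capacity: 500 GB = 4,000,000 Mb.
Recording time: 4,000,000 / 4.910 = 814,664 s ≈ 226 hours.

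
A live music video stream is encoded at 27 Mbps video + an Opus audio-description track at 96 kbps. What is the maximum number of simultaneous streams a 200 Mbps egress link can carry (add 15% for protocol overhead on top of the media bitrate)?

6

Audio: 96 kbps = 0.096 Mbps.
Per-viewer media rate: 27.096 Mbps.
On the wire with 15% overhead: 31.160 Mbps.
200 Mbps = 200.0 Mbps; 200.0 / 31.160 = 6.42 → 6 viewers.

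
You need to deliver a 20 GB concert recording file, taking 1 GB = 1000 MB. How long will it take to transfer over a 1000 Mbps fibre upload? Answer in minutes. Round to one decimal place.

File: 20 GB = 160000.0 Mb.
At 1000 Mbps: 160000.0 / 1000 = 160.0 s ≈ 2.67 minutes.

2.7 minutes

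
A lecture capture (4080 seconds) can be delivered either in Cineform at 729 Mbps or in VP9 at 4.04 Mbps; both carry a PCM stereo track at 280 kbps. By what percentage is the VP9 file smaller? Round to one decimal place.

Audio: 280 kbps = 0.280 Mbps.
Cineform: 729.280 Mbps × 4080 s = 2975462.4 Mb = 371.933 GB.
VP9: 4.320 Mbps × 4080 s = 17625.6 Mb = 2.203 GB.
Reduction: (1 − 2.203/371.933) × 100 = 99.41%.

99.4%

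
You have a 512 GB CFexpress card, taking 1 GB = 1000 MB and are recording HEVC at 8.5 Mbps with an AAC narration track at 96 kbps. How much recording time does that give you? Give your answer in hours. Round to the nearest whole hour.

132 hours

Audio: 96 kbps = 0.096 Mbps.
Total bitrate: 8.5 + 0.096 = 8.596 Mbps.
Capacity: 512 GB = 4,096,000 Mb.
Recording time: 4,096,000 / 8.596 = 476,501 s ≈ 132 hours.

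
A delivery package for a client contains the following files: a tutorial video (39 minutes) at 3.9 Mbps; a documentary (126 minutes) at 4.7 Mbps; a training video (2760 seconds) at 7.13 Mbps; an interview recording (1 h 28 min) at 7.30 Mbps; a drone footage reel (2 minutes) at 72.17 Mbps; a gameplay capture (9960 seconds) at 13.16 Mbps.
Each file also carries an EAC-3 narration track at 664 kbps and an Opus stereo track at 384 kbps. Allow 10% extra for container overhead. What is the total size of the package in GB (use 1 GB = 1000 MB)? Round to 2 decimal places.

37.40 GB

Audio total: 664 + 384 = 1048 kbps = 1.048 Mbps.
tutorial video: 4.948 Mbps × 2340 s × 1.10 = 12736.2 Mb
documentary: 5.748 Mbps × 7560 s × 1.10 = 47800.4 Mb
training video: 8.178 Mbps × 2760 s × 1.10 = 24828.4 Mb
interview recording: 8.348 Mbps × 5280 s × 1.10 = 48485.2 Mb
drone footage reel: 73.218 Mbps × 120 s × 1.10 = 9664.8 Mb
gameplay capture: 14.208 Mbps × 9960 s × 1.10 = 155662.8 Mb
Total: 299177.7 Mb = 37397.2 MB.
= 37.40 GB.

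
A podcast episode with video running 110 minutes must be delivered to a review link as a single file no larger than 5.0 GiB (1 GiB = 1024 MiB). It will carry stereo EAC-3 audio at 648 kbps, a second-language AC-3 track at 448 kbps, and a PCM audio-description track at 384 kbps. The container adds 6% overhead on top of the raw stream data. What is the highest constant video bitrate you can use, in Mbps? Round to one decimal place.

4.7 Mbps

Budget: 5.0 GiB = 42949.7 Mb.
Stream payload after overhead: 42949.7 / 1.06 = 40518.6 Mb.
110 min = 6600 s
Total bitrate budget: 40518.6 Mb / 6600 s = 6.139 Mbps.
Audio total: 648 + 448 + 384 = 1480 kbps = 1.480 Mbps.
Video: 6.139 − 1.480 = 4.659 Mbps.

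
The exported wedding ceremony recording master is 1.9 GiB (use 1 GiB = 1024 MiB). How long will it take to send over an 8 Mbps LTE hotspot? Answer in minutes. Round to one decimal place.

File: 1.9 GiB = 16320.9 Mb.
At 8 Mbps: 16320.9 / 8 = 2040.1 s ≈ 34 minutes.

34.0 minutes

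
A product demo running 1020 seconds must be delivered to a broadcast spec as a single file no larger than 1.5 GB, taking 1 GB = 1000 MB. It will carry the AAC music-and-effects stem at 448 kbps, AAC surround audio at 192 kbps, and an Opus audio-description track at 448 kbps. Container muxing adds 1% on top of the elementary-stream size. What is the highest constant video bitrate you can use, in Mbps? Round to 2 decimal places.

10.56 Mbps

Budget: 1.5 GB = 12000.0 Mb.
Stream payload after overhead: 12000.0 / 1.01 = 11881.2 Mb.
Total bitrate budget: 11881.2 Mb / 1020 s = 11.648 Mbps.
Audio total: 448 + 192 + 448 = 1088 kbps = 1.088 Mbps.
Video: 11.648 − 1.088 = 10.560 Mbps.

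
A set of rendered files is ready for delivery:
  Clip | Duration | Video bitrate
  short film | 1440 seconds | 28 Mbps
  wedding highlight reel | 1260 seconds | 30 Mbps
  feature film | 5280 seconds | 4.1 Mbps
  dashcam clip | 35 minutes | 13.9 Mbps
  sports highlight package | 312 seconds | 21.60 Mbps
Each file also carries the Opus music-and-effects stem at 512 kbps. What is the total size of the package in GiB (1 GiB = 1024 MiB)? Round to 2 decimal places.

16.42 GiB

Audio: 512 kbps = 0.512 Mbps.
short film: 28.512 Mbps × 1440 s = 41057.3 Mb
wedding highlight reel: 30.512 Mbps × 1260 s = 38445.1 Mb
feature film: 4.612 Mbps × 5280 s = 24351.4 Mb
dashcam clip: 14.412 Mbps × 2100 s = 30265.2 Mb
sports highlight package: 22.112 Mbps × 312 s = 6898.9 Mb
Total: 141017.9 Mb = 17627.2 MB.
= 16.42 GiB.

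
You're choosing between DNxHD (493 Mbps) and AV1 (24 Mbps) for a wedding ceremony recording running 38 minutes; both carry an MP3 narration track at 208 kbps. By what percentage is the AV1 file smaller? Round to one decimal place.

95.1%

38 min = 2280 s
Audio: 208 kbps = 0.208 Mbps.
DNxHD: 493.208 Mbps × 2280 s = 1124514.2 Mb = 130.911 GiB.
AV1: 24.208 Mbps × 2280 s = 55194.2 Mb = 6.425 GiB.
Reduction: (1 − 6.425/130.911) × 100 = 95.09%.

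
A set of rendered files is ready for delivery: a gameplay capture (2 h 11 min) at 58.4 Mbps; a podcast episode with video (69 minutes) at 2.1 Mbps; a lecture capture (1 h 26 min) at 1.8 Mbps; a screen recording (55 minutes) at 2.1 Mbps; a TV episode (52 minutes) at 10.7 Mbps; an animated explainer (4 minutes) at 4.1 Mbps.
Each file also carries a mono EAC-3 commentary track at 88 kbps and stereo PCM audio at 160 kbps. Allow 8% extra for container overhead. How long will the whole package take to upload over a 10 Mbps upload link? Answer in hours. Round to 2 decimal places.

15.73 hours

Audio total: 88 + 160 = 248 kbps = 0.248 Mbps.
gameplay capture: 58.648 Mbps × 7860 s × 1.08 = 497851.1 Mb
podcast episode with video: 2.348 Mbps × 4140 s × 1.08 = 10498.4 Mb
lecture capture: 2.048 Mbps × 5160 s × 1.08 = 11413.1 Mb
screen recording: 2.348 Mbps × 3300 s × 1.08 = 8368.3 Mb
TV episode: 10.948 Mbps × 3120 s × 1.08 = 36890.4 Mb
animated explainer: 4.348 Mbps × 240 s × 1.08 = 1127.0 Mb
Total: 566148.3 Mb = 70768.5 MB.
At 10 Mbps: 566148.3 / 10 = 56615 s ≈ 15.7 hours.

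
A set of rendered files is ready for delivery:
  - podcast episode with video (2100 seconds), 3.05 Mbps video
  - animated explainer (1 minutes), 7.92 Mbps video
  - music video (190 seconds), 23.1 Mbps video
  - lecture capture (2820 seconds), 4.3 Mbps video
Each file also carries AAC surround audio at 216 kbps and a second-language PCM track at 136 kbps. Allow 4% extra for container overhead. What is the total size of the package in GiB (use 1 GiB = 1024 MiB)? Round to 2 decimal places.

3.05 GiB

Audio total: 216 + 136 = 352 kbps = 0.352 Mbps.
podcast episode with video: 3.402 Mbps × 2100 s × 1.04 = 7430.0 Mb
animated explainer: 8.272 Mbps × 60 s × 1.04 = 516.2 Mb
music video: 23.452 Mbps × 190 s × 1.04 = 4634.1 Mb
lecture capture: 4.652 Mbps × 2820 s × 1.04 = 13643.4 Mb
Total: 26223.6 Mb = 3278.0 MB.
= 3.053 GiB.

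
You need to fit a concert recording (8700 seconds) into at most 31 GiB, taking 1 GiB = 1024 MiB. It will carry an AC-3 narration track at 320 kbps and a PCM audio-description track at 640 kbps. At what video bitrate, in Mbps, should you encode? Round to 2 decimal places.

29.65 Mbps

Budget: 31 GiB = 266288.0 Mb.
Total bitrate budget: 266288.0 Mb / 8700 s = 30.608 Mbps.
Audio total: 320 + 640 = 960 kbps = 0.960 Mbps.
Video: 30.608 − 0.960 = 29.648 Mbps.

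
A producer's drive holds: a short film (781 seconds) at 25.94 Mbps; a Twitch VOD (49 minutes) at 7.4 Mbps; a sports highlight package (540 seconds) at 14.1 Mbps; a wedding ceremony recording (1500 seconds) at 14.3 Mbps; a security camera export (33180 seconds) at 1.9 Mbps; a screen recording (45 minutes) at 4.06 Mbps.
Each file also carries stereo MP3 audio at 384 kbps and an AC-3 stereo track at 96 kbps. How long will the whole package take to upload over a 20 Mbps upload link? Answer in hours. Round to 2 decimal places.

Audio total: 384 + 96 = 480 kbps = 0.480 Mbps.
short film: 26.420 Mbps × 781 s = 20634.0 Mb
Twitch VOD: 7.880 Mbps × 2940 s = 23167.2 Mb
sports highlight package: 14.580 Mbps × 540 s = 7873.2 Mb
wedding ceremony recording: 14.780 Mbps × 1500 s = 22170.0 Mb
security camera export: 2.380 Mbps × 33180 s = 78968.4 Mb
screen recording: 4.540 Mbps × 2700 s = 12258.0 Mb
Total: 165070.8 Mb = 20633.9 MB.
At 20 Mbps: 165070.8 / 20 = 8254 s ≈ 2.29 hours.

2.29 hours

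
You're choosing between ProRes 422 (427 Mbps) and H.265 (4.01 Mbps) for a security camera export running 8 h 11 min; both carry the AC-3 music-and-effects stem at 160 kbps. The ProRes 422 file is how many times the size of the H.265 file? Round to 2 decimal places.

102.44

8 h 11 min = 491 min = 29460 s
Audio: 160 kbps = 0.160 Mbps.
ProRes 422: 427.160 Mbps × 29460 s = 12584133.6 Mb = 1573.017 GB.
H.265: 4.170 Mbps × 29460 s = 122848.2 Mb = 15.356 GB.
Ratio: 1573.017 / 15.356 = 102.436.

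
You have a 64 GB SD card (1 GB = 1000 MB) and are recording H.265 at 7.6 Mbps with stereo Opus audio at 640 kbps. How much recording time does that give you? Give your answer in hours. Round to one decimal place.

17.3 hours

Audio: 640 kbps = 0.640 Mbps.
Total bitrate: 7.6 + 0.640 = 8.240 Mbps.
Capacity: 64 GB = 512,000 Mb.
Recording time: 512,000 / 8.240 = 62,136 s ≈ 17.3 hours.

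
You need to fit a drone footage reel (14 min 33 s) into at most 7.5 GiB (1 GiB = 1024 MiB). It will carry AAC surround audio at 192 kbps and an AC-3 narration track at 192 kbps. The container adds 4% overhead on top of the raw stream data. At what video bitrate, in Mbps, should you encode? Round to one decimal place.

70.6 Mbps

Budget: 7.5 GiB = 64424.5 Mb.
Stream payload after overhead: 64424.5 / 1.04 = 61946.6 Mb.
14 min 33 s = 873 s
Total bitrate budget: 61946.6 Mb / 873 s = 70.958 Mbps.
Audio total: 192 + 192 = 384 kbps = 0.384 Mbps.
Video: 70.958 − 0.384 = 70.574 Mbps.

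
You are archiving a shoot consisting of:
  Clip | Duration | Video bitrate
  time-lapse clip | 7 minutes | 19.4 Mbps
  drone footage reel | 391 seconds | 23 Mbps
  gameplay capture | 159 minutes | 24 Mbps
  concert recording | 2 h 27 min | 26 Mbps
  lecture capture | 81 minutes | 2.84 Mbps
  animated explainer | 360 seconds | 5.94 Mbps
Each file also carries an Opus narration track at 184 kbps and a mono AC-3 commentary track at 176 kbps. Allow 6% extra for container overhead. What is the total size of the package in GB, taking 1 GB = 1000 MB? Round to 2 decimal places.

66.27 GB

Audio total: 184 + 176 = 360 kbps = 0.360 Mbps.
time-lapse clip: 19.760 Mbps × 420 s × 1.06 = 8797.2 Mb
drone footage reel: 23.360 Mbps × 391 s × 1.06 = 9681.8 Mb
gameplay capture: 24.360 Mbps × 9540 s × 1.06 = 246338.1 Mb
concert recording: 26.360 Mbps × 8820 s × 1.06 = 246444.9 Mb
lecture capture: 3.200 Mbps × 4860 s × 1.06 = 16485.1 Mb
animated explainer: 6.300 Mbps × 360 s × 1.06 = 2404.1 Mb
Total: 530151.1 Mb = 66268.9 MB.
= 66.27 GB.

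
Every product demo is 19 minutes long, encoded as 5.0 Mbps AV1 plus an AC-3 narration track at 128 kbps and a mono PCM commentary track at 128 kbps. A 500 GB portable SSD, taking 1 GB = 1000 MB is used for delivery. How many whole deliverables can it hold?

19 min = 1140 s
Audio total: 128 + 128 = 256 kbps = 0.256 Mbps.
Total bitrate: 5.256 Mbps.
Per item: 5.256 Mbps × 1140 s = 5,992 Mb = 749.0 MB.
Capacity: 500 GB = 4,000,000 Mb; 667.57 items → 667 complete.

667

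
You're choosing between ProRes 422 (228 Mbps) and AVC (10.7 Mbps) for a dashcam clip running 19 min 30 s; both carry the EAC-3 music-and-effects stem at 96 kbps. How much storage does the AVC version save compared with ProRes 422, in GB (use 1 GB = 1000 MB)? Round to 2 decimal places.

31.78 GB

19 min 30 s = 1170 s
Audio: 96 kbps = 0.096 Mbps.
ProRes 422: 228.096 Mbps × 1170 s = 266872.3 Mb = 33.359 GB.
AVC: 10.796 Mbps × 1170 s = 12631.3 Mb = 1.579 GB.
Saving: 33.359 − 1.579 = 31.780 GB.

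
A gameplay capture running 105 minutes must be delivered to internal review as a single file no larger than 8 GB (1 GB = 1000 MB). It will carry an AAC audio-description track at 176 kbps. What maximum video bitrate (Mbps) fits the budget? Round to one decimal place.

10.0 Mbps

Budget: 8 GB = 64000.0 Mb.
105 min = 6300 s
Total bitrate budget: 64000.0 Mb / 6300 s = 10.159 Mbps.
Audio: 176 kbps = 0.176 Mbps.
Video: 10.159 − 0.176 = 9.983 Mbps.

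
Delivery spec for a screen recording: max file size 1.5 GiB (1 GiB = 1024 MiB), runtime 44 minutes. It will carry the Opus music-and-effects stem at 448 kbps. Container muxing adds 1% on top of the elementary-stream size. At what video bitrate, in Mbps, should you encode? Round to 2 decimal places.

Budget: 1.5 GiB = 12884.9 Mb.
Stream payload after overhead: 12884.9 / 1.01 = 12757.3 Mb.
44 min = 2640 s
Total bitrate budget: 12757.3 Mb / 2640 s = 4.832 Mbps.
Audio: 448 kbps = 0.448 Mbps.
Video: 4.832 − 0.448 = 4.384 Mbps.

4.38 Mbps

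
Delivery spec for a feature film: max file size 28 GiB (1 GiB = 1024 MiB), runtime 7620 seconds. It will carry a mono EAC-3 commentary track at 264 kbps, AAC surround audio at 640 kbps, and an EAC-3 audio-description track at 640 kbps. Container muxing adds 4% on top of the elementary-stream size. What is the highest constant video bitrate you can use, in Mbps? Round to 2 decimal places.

Budget: 28 GiB = 240518.2 Mb.
Stream payload after overhead: 240518.2 / 1.04 = 231267.5 Mb.
Total bitrate budget: 231267.5 Mb / 7620 s = 30.350 Mbps.
Audio total: 264 + 640 + 640 = 1544 kbps = 1.544 Mbps.
Video: 30.350 − 1.544 = 28.806 Mbps.

28.81 Mbps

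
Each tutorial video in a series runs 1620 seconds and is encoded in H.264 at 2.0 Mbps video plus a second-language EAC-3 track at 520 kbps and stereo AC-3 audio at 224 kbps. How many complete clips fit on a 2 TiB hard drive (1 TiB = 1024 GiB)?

Audio total: 520 + 224 = 744 kbps = 0.744 Mbps.
Total bitrate: 2.744 Mbps.
Per item: 2.744 Mbps × 1620 s = 4,445 Mb = 555.7 MB.
Capacity: 2 TiB = 17,592,186 Mb; 3957.50 items → 3957 complete.

3957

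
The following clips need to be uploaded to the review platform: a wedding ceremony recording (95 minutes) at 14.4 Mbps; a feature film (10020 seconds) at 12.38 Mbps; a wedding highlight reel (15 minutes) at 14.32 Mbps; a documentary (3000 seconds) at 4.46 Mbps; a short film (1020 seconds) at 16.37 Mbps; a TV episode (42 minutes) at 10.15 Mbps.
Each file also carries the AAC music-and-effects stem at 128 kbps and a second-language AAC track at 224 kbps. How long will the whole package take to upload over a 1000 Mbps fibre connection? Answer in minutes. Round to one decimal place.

Audio total: 128 + 224 = 352 kbps = 0.352 Mbps.
wedding ceremony recording: 14.752 Mbps × 5700 s = 84086.4 Mb
feature film: 12.732 Mbps × 10020 s = 127574.6 Mb
wedding highlight reel: 14.672 Mbps × 900 s = 13204.8 Mb
documentary: 4.812 Mbps × 3000 s = 14436.0 Mb
short film: 16.722 Mbps × 1020 s = 17056.4 Mb
TV episode: 10.502 Mbps × 2520 s = 26465.0 Mb
Total: 282823.3 Mb = 35352.9 MB.
At 1000 Mbps: 282823.3 / 1000 = 283 s ≈ 4.71 minutes.

4.7 minutes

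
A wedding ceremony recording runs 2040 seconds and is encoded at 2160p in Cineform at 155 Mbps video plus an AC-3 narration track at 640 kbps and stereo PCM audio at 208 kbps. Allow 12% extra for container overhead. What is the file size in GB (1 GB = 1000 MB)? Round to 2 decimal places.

Audio total: 640 + 208 = 848 kbps = 0.848 Mbps.
Total bitrate: 155 + 0.848 = 155.848 Mbps.
Stream data: 155.848 Mbps × 2040 s = 317929.9 Mb.
With 12% container overhead: ×1.12.
356,082 Mb ÷ 8 = 44,510 MB → 44.51 GB.

44.51 GB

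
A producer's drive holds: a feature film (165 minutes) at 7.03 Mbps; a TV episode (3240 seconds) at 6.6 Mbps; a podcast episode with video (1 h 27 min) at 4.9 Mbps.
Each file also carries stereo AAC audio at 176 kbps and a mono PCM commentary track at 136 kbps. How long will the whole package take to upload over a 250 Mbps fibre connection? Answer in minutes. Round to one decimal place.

Audio total: 176 + 136 = 312 kbps = 0.312 Mbps.
feature film: 7.342 Mbps × 9900 s = 72685.8 Mb
TV episode: 6.912 Mbps × 3240 s = 22394.9 Mb
podcast episode with video: 5.212 Mbps × 5220 s = 27206.6 Mb
Total: 122287.3 Mb = 15285.9 MB.
At 250 Mbps: 122287.3 / 250 = 489 s ≈ 8.15 minutes.

8.2 minutes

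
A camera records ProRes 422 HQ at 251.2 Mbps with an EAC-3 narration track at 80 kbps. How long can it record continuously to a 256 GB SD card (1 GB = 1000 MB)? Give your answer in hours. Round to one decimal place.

2.3 hours

Audio: 80 kbps = 0.080 Mbps.
Total bitrate: 251.2 + 0.080 = 251.280 Mbps.
Capacity: 256 GB = 2,048,000 Mb.
Recording time: 2,048,000 / 251.280 = 8,150 s ≈ 2.26 hours.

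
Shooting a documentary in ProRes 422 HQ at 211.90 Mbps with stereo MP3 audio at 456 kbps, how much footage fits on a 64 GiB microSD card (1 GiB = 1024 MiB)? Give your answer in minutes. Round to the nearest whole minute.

Audio: 456 kbps = 0.456 Mbps.
Total bitrate: 211.90 + 0.456 = 212.356 Mbps.
Capacity: 64 GiB = 549,756 Mb.
Recording time: 549,756 / 212.356 = 2,589 s ≈ 43.1 minutes.

43 minutes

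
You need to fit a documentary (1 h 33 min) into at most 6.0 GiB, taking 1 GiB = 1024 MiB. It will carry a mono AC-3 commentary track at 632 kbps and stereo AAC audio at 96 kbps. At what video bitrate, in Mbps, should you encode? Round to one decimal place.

8.5 Mbps

Budget: 6.0 GiB = 51539.6 Mb.
1 h 33 min = 93 min = 5580 s
Total bitrate budget: 51539.6 Mb / 5580 s = 9.236 Mbps.
Audio total: 632 + 96 = 728 kbps = 0.728 Mbps.
Video: 9.236 − 0.728 = 8.508 Mbps.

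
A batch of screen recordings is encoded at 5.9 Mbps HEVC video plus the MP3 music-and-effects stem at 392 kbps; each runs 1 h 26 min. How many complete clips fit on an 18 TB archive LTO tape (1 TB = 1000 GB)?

1 h 26 min = 86 min = 5160 s
Audio: 392 kbps = 0.392 Mbps.
Total bitrate: 6.292 Mbps.
Per item: 6.292 Mbps × 5160 s = 32,467 Mb = 4,058 MB.
Capacity: 18 TB = 144,000,000 Mb; 4435.31 items → 4435 complete.

4435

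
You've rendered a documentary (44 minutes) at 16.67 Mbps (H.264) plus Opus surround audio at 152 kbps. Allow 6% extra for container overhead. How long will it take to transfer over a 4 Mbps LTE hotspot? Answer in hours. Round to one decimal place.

44 min = 2640 s
Audio: 152 kbps = 0.152 Mbps.
Total bitrate: 16.822 Mbps.
File: 16.822 Mbps × 2640 s = 44410.1 Mb.
With 6% container overhead: ×1.06. → 47074.7 Mb.
At 4 Mbps: 47074.7 / 4 = 11768.7 s ≈ 3.27 hours.

3.3 hours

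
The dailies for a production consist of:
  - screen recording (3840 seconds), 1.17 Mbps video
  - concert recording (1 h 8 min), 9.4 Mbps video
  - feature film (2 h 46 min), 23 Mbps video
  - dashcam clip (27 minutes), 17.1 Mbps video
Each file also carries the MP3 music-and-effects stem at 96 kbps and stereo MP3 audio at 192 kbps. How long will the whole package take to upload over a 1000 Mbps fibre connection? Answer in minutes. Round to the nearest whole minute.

Audio total: 96 + 192 = 288 kbps = 0.288 Mbps.
screen recording: 1.458 Mbps × 3840 s = 5598.7 Mb
concert recording: 9.688 Mbps × 4080 s = 39527.0 Mb
feature film: 23.288 Mbps × 9960 s = 231948.5 Mb
dashcam clip: 17.388 Mbps × 1620 s = 28168.6 Mb
Total: 305242.8 Mb = 38155.3 MB.
At 1000 Mbps: 305242.8 / 1000 = 305 s ≈ 5.09 minutes.

5 minutes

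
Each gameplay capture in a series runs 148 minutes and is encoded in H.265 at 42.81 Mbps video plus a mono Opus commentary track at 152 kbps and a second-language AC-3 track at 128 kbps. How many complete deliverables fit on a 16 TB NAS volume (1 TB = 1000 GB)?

334

148 min = 8880 s
Audio total: 152 + 128 = 280 kbps = 0.280 Mbps.
Total bitrate: 43.090 Mbps.
Per item: 43.090 Mbps × 8880 s = 382,639 Mb = 47,830 MB.
Capacity: 16 TB = 128,000,000 Mb; 334.52 items → 334 complete.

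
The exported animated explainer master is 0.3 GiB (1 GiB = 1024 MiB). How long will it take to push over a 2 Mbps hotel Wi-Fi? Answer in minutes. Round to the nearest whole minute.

File: 0.3 GiB = 2577.0 Mb.
At 2 Mbps: 2577.0 / 2 = 1288.5 s ≈ 21.5 minutes.

21 minutes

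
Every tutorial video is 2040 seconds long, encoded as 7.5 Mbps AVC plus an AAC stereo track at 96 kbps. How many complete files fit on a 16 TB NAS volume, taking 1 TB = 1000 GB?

Audio: 96 kbps = 0.096 Mbps.
Total bitrate: 7.596 Mbps.
Per item: 7.596 Mbps × 2040 s = 15,496 Mb = 1,937 MB.
Capacity: 16 TB = 128,000,000 Mb; 8260.28 items → 8260 complete.

8260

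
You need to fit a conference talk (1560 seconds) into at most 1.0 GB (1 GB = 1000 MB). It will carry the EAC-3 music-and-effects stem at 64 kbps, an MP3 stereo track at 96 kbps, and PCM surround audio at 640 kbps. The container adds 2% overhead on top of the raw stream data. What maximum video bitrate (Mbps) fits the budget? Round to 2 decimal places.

Budget: 1.0 GB = 8000.0 Mb.
Stream payload after overhead: 8000.0 / 1.02 = 7843.1 Mb.
Total bitrate budget: 7843.1 Mb / 1560 s = 5.028 Mbps.
Audio total: 64 + 96 + 640 = 800 kbps = 0.800 Mbps.
Video: 5.028 − 0.800 = 4.228 Mbps.

4.23 Mbps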